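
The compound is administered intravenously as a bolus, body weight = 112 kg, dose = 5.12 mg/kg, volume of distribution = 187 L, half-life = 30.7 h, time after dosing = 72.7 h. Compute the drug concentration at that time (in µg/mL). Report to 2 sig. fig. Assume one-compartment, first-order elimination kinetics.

0.59 µg/mL

Total dose = 5.12 × 112 = 573.4 mg
C₀ = Dose / Vd = 573.4 / 187 = 3.066 mg/L
k = ln2 / t½ = 0.693147 / 30.7 = 0.02258 h⁻¹
C = C₀ · e^(−k·t) = 3.066 × e^(−0.02258 × 72.7)
  = 3.066 × 0.1937 = 0.5939 mg/L
(0.5939 mg/L = 0.5939 µg/mL)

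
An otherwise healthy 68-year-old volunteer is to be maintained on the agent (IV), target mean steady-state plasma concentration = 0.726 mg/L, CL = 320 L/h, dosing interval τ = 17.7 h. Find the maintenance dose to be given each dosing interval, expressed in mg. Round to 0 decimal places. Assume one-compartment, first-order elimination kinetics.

At steady state, Dose/τ = Css × CL.
Dose = Css × CL × τ = 0.726 × 320.0 × 17.7 = 4112 mg

4112 mg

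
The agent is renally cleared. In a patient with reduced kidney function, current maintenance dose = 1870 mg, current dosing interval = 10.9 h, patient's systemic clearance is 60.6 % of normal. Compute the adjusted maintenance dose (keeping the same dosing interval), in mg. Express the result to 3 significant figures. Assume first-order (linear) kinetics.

To keep the same average steady-state level, dosing rate must scale with clearance.
CL ratio = 60.6 / 100 = 0.6060
New dose (same interval) = 1870 × 0.6060 = 1133 mg

1130 mg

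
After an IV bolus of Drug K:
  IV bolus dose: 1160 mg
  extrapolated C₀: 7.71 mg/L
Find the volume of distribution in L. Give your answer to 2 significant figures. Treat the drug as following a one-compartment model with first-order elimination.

150 L

Vd = Dose / C₀ = 1160 / 7.71 = 150.5 L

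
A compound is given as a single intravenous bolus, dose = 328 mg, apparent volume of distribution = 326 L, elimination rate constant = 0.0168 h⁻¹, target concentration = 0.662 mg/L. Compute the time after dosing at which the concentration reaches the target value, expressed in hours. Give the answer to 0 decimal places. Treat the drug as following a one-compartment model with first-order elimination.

25 h

C₀ = Dose / Vd = 328.0 / 326 = 1.006 mg/L
t = ln(C₀ / C) / k = ln(1.006 / 0.662) / 0.01680
  = ln(1.520) / 0.01680 = 0.4187 / 0.01680 = 24.92 h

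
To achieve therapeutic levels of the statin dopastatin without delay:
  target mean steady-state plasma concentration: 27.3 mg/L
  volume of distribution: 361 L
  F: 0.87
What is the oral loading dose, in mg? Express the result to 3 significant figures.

11300 mg

LD = Css × Vd / F = 27.3 × 361 / 0.87 = 11330 mg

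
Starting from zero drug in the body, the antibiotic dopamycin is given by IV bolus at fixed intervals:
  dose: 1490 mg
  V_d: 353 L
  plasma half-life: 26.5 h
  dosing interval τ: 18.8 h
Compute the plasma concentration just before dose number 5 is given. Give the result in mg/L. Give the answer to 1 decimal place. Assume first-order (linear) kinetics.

C₀ per dose = Dose / Vd = 1490 / 353 = 4.221 mg/L
k = ln2 / t½ = 0.693147 / 26.5 = 0.02616 h⁻¹
Fraction remaining after one interval: r = e^(−kτ) = e^(−0.02616 × 18.8) = 0.6115
Before dose 5, 4 doses have been given (aged 1τ, 2τ, 3τ, 4τ).
C_trough = C₀ × (r + r² + … + r^4) = C₀ × r(1−r^4)/(1−r)
        = 4.221 × 0.6115 × (1 − 0.1398) / (1 − 0.6115) = 5.715 mg/L

5.7 mg/L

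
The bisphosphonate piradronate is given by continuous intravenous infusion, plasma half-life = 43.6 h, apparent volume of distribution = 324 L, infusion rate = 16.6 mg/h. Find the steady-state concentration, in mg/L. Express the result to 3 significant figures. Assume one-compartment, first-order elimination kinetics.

k = ln2 / t½ = 0.693147 / 43.6 = 0.01590 h⁻¹
CL = k × Vd = 0.01590 × 324 = 5.152 L/h
At steady state Css = R₀ / CL = 16.6 / 5.152 = 3.222 mg/L

3.22 mg/L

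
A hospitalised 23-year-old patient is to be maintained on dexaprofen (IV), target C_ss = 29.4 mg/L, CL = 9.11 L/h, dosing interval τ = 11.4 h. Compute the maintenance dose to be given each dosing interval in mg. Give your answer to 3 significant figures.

3050 mg

At steady state, Dose/τ = Css × CL.
Dose = Css × CL × τ = 29.4 × 9.110 × 11.4 = 3053 mg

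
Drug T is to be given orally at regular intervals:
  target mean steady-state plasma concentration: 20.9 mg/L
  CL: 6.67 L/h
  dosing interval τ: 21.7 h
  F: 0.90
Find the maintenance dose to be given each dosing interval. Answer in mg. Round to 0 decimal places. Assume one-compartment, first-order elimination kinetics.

3361 mg

At steady state, F × (Dose/τ) = Css × CL.
Dose = Css × CL × τ / F = 20.9 × 6.670 × 21.7 / 0.90 = 3361 mg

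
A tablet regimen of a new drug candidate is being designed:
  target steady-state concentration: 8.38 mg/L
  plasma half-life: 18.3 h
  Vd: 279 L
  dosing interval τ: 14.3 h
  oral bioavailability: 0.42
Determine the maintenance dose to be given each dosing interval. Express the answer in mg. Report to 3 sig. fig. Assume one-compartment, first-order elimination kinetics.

3020 mg

k = ln2 / t½ = 0.693147 / 18.3 = 0.03788 h⁻¹
CL = k × Vd = 0.03788 × 279 = 10.57 L/h
At steady state, F × (Dose/τ) = Css × CL.
Dose = Css × CL × τ / F = 8.38 × 10.57 × 14.3 / 0.42 = 3016 mg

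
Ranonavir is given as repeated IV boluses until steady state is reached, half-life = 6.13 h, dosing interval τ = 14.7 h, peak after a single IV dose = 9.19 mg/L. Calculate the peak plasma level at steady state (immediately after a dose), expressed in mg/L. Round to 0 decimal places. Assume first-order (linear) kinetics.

11 mg/L

k = ln2 / t½ = 0.693147 / 6.13 = 0.1131 h⁻¹
e^(−kτ) = e^(−0.1131 × 14.7) = 0.1897
Accumulation ratio R = 1 / (1 − e^(−kτ)) = 1 / (1 − 0.1897) = 1.234
Steady-state peak = C₀ × R = 9.19 × 1.234 = 11.34 mg/L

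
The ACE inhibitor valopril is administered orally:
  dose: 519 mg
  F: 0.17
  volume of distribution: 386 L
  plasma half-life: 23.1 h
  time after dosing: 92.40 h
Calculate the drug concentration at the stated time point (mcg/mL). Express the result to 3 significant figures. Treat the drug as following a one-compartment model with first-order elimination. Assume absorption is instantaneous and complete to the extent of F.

0.0143 mcg/mL

Amount reaching circulation = F × Dose = 0.17 × 519.0 = 88.23 mg
C₀ = F·Dose / Vd = 88.23 / 386 = 0.2286 mg/L
k = ln2 / t½ = 0.693147 / 23.1 = 0.03001 h⁻¹
t / t½ = 92.40 / 23.1 = 4 half-lives
C = C₀ × (1/2)^4 = 0.2286 × 0.06250 = 0.01429 mg/L
(0.01429 mg/L = 0.01429 mcg/mL)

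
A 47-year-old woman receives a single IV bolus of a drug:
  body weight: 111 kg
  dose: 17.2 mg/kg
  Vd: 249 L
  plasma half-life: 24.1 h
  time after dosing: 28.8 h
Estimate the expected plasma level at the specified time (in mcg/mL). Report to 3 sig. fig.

3.35 mcg/mL

Total dose = 17.2 × 111 = 1909 mg
C₀ = Dose / Vd = 1909 / 249 = 7.667 mg/L
k = ln2 / t½ = 0.693147 / 24.1 = 0.02876 h⁻¹
C = C₀ · e^(−k·t) = 7.667 × e^(−0.02876 × 28.8)
  = 7.667 × 0.4368 = 3.349 mg/L
(3.349 mg/L = 3.349 mcg/mL)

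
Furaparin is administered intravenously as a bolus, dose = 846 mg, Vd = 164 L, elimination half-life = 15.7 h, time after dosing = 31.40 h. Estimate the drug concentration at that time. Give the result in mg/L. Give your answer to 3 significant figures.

C₀ = Dose / Vd = 846.0 / 164 = 5.159 mg/L
k = ln2 / t½ = 0.693147 / 15.7 = 0.04415 h⁻¹
t / t½ = 31.40 / 15.7 = 2 half-lives
C = C₀ × (1/2)^2 = 5.159 × 0.2500 = 1.290 mg/L

1.29 mg/L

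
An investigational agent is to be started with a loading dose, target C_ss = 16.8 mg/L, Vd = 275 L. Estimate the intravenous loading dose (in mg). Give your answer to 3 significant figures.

4620 mg

LD = Css × Vd = 16.8 × 275 = 4620 mg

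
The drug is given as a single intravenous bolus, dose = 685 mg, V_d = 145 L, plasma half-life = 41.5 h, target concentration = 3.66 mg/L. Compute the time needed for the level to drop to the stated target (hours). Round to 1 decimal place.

C₀ = Dose / Vd = 685.0 / 145 = 4.724 mg/L
k = ln2 / t½ = 0.693147 / 41.5 = 0.01670 h⁻¹
t = ln(C₀ / C) / k = ln(4.724 / 3.66) / 0.01670
  = ln(1.291) / 0.01670 = 0.2554 / 0.01670 = 15.29 h

15.3 h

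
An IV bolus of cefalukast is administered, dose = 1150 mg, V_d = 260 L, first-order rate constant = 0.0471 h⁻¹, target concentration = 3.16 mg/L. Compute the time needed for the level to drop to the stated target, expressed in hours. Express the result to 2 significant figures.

7.1 h

C₀ = Dose / Vd = 1150 / 260 = 4.423 mg/L
t = ln(C₀ / C) / k = ln(4.423 / 3.16) / 0.04710
  = ln(1.400) / 0.04710 = 0.3365 / 0.04710 = 7.144 h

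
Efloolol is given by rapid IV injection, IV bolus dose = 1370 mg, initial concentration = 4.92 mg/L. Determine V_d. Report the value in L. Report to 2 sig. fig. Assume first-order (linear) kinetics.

Vd = Dose / C₀ = 1370 / 4.92 = 278.5 L

280 L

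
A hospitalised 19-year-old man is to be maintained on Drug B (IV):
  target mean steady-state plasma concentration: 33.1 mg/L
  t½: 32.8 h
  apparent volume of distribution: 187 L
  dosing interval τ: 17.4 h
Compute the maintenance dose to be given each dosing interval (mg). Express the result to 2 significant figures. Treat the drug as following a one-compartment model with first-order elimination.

k = ln2 / t½ = 0.693147 / 32.8 = 0.02113 h⁻¹
CL = k × Vd = 0.02113 × 187 = 3.951 L/h
At steady state, Dose/τ = Css × CL.
Dose = Css × CL × τ = 33.1 × 3.951 × 17.4 = 2276 mg

2300 mg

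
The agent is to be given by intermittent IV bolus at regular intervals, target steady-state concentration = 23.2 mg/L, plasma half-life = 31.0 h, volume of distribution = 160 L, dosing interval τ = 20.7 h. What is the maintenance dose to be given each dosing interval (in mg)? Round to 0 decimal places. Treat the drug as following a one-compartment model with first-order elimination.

1718 mg

k = ln2 / t½ = 0.693147 / 31.0 = 0.02236 h⁻¹
CL = k × Vd = 0.02236 × 160 = 3.578 L/h
At steady state, Dose/τ = Css × CL.
Dose = Css × CL × τ = 23.2 × 3.578 × 20.7 = 1718 mg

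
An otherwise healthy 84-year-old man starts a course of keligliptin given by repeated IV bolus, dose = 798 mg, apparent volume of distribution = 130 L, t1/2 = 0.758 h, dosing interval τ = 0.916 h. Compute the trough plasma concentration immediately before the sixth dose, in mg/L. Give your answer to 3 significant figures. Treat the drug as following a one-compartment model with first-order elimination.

4.61 mg/L

C₀ per dose = Dose / Vd = 798 / 130 = 6.138 mg/L
k = ln2 / t½ = 0.693147 / 0.758 = 0.9144 h⁻¹
Fraction remaining after one interval: r = e^(−kτ) = e^(−0.9144 × 0.916) = 0.4328
Before dose 6, 5 doses have been given (aged 1τ, 2τ, 3τ, 4τ, 5τ).
C_trough = C₀ × (r + r² + … + r^5) = C₀ × r(1−r^5)/(1−r)
        = 6.138 × 0.4328 × (1 − 0.01519) / (1 − 0.4328) = 4.612 mg/L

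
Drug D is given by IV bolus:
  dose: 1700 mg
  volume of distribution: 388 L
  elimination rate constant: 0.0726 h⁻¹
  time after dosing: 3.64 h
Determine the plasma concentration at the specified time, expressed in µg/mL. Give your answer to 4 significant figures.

3.364 µg/mL

C₀ = Dose / Vd = 1700 / 388 = 4.381 mg/L
C = C₀ · e^(−k·t) = 4.381 × e^(−0.07260 × 3.64)
  = 4.381 × 0.7678 = 3.364 mg/L
(3.364 mg/L = 3.364 µg/mL)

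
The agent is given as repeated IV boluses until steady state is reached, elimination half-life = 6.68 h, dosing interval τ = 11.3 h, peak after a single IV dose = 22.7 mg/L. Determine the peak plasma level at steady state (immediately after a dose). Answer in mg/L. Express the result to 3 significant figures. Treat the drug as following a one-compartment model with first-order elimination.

32.9 mg/L

k = ln2 / t½ = 0.693147 / 6.68 = 0.1038 h⁻¹
e^(−kτ) = e^(−0.1038 × 11.3) = 0.3095
Accumulation ratio R = 1 / (1 − e^(−kτ)) = 1 / (1 − 0.3095) = 1.448
Steady-state peak = C₀ × R = 22.7 × 1.448 = 32.87 mg/L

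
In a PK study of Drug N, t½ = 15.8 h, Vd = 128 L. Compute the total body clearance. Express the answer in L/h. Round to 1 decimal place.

k = ln2 / t½ = 0.693147 / 15.8 = 0.04387 h⁻¹
CL = k × Vd = 0.04387 × 128 = 5.615 L/h

5.6 L/h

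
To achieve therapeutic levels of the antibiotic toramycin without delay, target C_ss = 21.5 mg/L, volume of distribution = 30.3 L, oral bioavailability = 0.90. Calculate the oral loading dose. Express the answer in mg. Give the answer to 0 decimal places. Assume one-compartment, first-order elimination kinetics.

LD = Css × Vd / F = 21.5 × 30.3 / 0.90 = 723.8 mg

724 mg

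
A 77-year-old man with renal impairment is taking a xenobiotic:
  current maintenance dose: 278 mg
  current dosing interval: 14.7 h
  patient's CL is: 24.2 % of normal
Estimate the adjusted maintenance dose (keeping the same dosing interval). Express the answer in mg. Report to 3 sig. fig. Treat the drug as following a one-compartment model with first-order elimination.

67.3 mg

To keep the same average steady-state level, dosing rate must scale with clearance.
CL ratio = 24.2 / 100 = 0.2420
New dose (same interval) = 278 × 0.2420 = 67.28 mg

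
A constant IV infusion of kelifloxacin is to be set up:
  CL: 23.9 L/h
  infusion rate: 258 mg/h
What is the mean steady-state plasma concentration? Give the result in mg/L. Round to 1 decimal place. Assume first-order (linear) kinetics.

At steady state Css = R₀ / CL = 258 / 23.90 = 10.79 mg/L

10.8 mg/L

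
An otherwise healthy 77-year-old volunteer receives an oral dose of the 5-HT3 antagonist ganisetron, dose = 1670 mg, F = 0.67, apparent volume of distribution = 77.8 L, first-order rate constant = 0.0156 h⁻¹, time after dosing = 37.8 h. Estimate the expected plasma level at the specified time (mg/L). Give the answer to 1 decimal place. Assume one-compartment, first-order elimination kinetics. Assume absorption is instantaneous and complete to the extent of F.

8.0 mg/L

Amount reaching circulation = F × Dose = 0.67 × 1670 = 1119 mg
C₀ = F·Dose / Vd = 1119 / 77.8 = 14.38 mg/L
C = C₀ · e^(−k·t) = 14.38 × e^(−0.01560 × 37.8)
  = 14.38 × 0.5545 = 7.974 mg/L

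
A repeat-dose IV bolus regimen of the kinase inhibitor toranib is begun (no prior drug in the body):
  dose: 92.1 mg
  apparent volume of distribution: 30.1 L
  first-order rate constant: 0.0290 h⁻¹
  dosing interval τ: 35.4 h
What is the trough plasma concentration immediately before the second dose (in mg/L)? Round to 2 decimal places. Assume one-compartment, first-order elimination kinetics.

C₀ per dose = Dose / Vd = 92.1 / 30.1 = 3.060 mg/L
Fraction remaining after one interval: r = e^(−kτ) = e^(−0.02900 × 35.4) = 0.3582
Before dose 2, 1 dose has been given (aged 1τ).
C_trough = C₀ × r = 3.060 × 0.3582 = 1.096 mg/L

1.10 mg/L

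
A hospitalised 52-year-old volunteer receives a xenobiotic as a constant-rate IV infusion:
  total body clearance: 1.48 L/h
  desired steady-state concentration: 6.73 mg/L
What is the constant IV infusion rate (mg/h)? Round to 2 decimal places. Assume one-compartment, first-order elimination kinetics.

9.96 mg/h

At steady state, infusion rate R₀ = Css × CL = 6.73 × 1.480 = 9.960 mg/h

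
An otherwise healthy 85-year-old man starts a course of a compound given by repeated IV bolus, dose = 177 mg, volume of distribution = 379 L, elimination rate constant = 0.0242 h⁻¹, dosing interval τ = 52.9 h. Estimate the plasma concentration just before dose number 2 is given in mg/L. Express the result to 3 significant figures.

0.130 mg/L

C₀ per dose = Dose / Vd = 177 / 379 = 0.4670 mg/L
Fraction remaining after one interval: r = e^(−kτ) = e^(−0.02420 × 52.9) = 0.2780
Before dose 2, 1 dose has been given (aged 1τ).
C_trough = C₀ × r = 0.4670 × 0.2780 = 0.1298 mg/L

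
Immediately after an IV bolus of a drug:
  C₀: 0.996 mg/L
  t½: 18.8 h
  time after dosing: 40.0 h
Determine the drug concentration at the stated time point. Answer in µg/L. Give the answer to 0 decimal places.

k = ln2 / t½ = 0.693147 / 18.8 = 0.03687 h⁻¹
C = C₀ · e^(−k·t) = 0.9960 × e^(−0.03687 × 40.0)
  = 0.9960 × 0.2288 = 0.2279 mg/L
Convert: 0.2279 mg/L × 1000 = 227.9 µg/L

228 µg/L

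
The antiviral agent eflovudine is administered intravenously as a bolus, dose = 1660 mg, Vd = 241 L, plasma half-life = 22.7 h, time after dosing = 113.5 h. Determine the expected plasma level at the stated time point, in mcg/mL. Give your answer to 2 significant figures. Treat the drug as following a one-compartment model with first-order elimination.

0.22 mcg/mL

C₀ = Dose / Vd = 1660 / 241 = 6.888 mg/L
k = ln2 / t½ = 0.693147 / 22.7 = 0.03054 h⁻¹
t / t½ = 113.5 / 22.7 = 5 half-lives
C = C₀ × (1/2)^5 = 6.888 × 0.03125 = 0.2153 mg/L
(0.2153 mg/L = 0.2153 mcg/mL)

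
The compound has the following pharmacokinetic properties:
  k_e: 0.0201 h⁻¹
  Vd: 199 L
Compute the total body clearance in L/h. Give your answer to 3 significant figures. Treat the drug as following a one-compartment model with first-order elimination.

CL = k × Vd = 0.0201 × 199 = 4.000 L/h

4.00 L/h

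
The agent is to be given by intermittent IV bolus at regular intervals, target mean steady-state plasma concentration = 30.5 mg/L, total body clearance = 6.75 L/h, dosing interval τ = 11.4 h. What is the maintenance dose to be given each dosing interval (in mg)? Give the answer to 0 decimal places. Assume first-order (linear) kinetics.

At steady state, Dose/τ = Css × CL.
Dose = Css × CL × τ = 30.5 × 6.750 × 11.4 = 2347 mg

2347 mg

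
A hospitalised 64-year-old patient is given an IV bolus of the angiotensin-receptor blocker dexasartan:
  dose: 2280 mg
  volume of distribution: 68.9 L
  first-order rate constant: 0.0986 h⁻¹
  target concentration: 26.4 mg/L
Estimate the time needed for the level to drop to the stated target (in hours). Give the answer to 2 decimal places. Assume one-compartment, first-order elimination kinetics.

C₀ = Dose / Vd = 2280 / 68.9 = 33.09 mg/L
t = ln(C₀ / C) / k = ln(33.09 / 26.4) / 0.09860
  = ln(1.253) / 0.09860 = 0.2255 / 0.09860 = 2.287 h

2.29 h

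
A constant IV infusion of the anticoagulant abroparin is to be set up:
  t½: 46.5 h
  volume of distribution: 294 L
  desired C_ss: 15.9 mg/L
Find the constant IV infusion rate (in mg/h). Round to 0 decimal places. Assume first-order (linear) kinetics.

70 mg/h

k = ln2 / t½ = 0.693147 / 46.5 = 0.01491 h⁻¹
CL = k × Vd = 0.01491 × 294 = 4.384 L/h
At steady state, infusion rate R₀ = Css × CL = 15.9 × 4.384 = 69.71 mg/h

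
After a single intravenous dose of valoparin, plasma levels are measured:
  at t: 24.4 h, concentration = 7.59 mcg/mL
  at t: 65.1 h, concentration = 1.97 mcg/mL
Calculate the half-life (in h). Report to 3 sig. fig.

k = ln(C₁/C₂) / (t₂ − t₁) = ln(7.59/1.97) / (65.1 − 24.4)
  = 1.349 / 40.70 = 0.03314 h⁻¹
t½ = ln2 / k = 0.693147 / 0.03314 = 20.92 h

20.9 h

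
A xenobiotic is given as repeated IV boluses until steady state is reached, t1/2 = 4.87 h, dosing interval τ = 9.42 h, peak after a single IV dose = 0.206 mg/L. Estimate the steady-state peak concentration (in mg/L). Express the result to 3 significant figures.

k = ln2 / t½ = 0.693147 / 4.87 = 0.1423 h⁻¹
e^(−kτ) = e^(−0.1423 × 9.42) = 0.2617
Accumulation ratio R = 1 / (1 − e^(−kτ)) = 1 / (1 − 0.2617) = 1.354
Steady-state peak = C₀ × R = 0.206 × 1.354 = 0.2789 mg/L

0.279 mg/L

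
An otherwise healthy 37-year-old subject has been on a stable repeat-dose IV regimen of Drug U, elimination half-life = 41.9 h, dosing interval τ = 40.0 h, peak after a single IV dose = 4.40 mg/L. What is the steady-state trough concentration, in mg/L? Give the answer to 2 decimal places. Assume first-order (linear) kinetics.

k = ln2 / t½ = 0.693147 / 41.9 = 0.01654 h⁻¹
e^(−kτ) = e^(−0.01654 × 40.0) = 0.5160
Accumulation ratio R = 1 / (1 − e^(−kτ)) = 1 / (1 − 0.5160) = 2.066
Steady-state trough = C₀ × R × e^(−kτ) = 4.40 × 2.066 × 0.5160 = 4.691 mg/L

4.69 mg/L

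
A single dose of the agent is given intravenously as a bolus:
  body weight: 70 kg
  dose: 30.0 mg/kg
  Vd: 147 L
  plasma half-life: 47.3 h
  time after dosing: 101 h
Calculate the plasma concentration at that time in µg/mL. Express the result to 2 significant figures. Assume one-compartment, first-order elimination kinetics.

Total dose = 30.0 × 70 = 2100 mg
C₀ = Dose / Vd = 2100 / 147 = 14.29 mg/L
k = ln2 / t½ = 0.693147 / 47.3 = 0.01465 h⁻¹
C = C₀ · e^(−k·t) = 14.29 × e^(−0.01465 × 101)
  = 14.29 × 0.2277 = 3.254 mg/L
(3.254 mg/L = 3.254 µg/mL)

3.3 µg/mL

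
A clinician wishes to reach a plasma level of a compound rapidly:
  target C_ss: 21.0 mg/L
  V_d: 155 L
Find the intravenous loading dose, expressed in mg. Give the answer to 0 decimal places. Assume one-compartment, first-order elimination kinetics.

LD = Css × Vd = 21.0 × 155 = 3255 mg

3255 mg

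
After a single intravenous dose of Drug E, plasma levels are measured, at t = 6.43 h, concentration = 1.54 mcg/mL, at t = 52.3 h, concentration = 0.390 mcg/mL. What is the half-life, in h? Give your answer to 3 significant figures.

k = ln(C₁/C₂) / (t₂ − t₁) = ln(1.54/0.390) / (52.3 − 6.43)
  = 1.373 / 45.87 = 0.02993 h⁻¹
t½ = ln2 / k = 0.693147 / 0.02993 = 23.16 h

23.2 h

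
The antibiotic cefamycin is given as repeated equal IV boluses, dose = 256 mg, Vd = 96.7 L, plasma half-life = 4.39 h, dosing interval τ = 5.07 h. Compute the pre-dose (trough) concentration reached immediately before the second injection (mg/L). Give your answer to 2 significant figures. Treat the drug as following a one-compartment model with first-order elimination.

C₀ per dose = Dose / Vd = 256 / 96.7 = 2.647 mg/L
k = ln2 / t½ = 0.693147 / 4.39 = 0.1579 h⁻¹
Fraction remaining after one interval: r = e^(−kτ) = e^(−0.1579 × 5.07) = 0.4491
Before dose 2, 1 dose has been given (aged 1τ).
C_trough = C₀ × r = 2.647 × 0.4491 = 1.189 mg/L

1.2 mg/L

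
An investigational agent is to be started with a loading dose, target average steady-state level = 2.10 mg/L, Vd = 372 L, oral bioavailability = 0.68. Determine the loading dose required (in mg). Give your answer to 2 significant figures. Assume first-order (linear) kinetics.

LD = Css × Vd / F = 2.10 × 372 / 0.68 = 1149 mg

1100 mg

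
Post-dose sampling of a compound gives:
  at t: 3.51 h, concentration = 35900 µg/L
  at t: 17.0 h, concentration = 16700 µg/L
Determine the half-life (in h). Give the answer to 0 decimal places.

k = ln(C₁/C₂) / (t₂ − t₁) = ln(35900/16700) / (17.0 − 3.51)
  = 0.7653 / 13.49 = 0.05673 h⁻¹
t½ = ln2 / k = 0.693147 / 0.05673 = 12.22 h

12 h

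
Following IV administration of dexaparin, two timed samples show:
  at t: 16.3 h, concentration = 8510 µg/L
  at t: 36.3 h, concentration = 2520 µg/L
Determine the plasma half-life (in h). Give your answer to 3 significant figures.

k = ln(C₁/C₂) / (t₂ − t₁) = ln(8510/2520) / (36.3 − 16.3)
  = 1.217 / 20.00 = 0.06085 h⁻¹
t½ = ln2 / k = 0.693147 / 0.06085 = 11.39 h

11.4 h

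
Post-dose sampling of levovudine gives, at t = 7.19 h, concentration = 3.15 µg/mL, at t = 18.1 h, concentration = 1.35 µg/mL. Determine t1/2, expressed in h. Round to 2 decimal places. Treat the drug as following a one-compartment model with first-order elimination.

8.93 h

k = ln(C₁/C₂) / (t₂ − t₁) = ln(3.15/1.35) / (18.1 − 7.19)
  = 0.8473 / 10.91 = 0.07766 h⁻¹
t½ = ln2 / k = 0.693147 / 0.07766 = 8.925 h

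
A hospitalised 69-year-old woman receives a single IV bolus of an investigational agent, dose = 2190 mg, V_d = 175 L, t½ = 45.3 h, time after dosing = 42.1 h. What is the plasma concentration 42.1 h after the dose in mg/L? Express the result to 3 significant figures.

6.57 mg/L

C₀ = Dose / Vd = 2190 / 175 = 12.51 mg/L
k = ln2 / t½ = 0.693147 / 45.3 = 0.01530 h⁻¹
C = C₀ · e^(−k·t) = 12.51 × e^(−0.01530 × 42.1)
  = 12.51 × 0.5251 = 6.569 mg/L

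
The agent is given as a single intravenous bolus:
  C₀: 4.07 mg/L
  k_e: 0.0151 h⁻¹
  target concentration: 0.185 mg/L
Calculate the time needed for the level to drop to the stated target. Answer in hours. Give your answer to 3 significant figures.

205 h

t = ln(C₀ / C) / k = ln(4.070 / 0.185) / 0.01510
  = ln(22.00) / 0.01510 = 3.091 / 0.01510 = 204.7 h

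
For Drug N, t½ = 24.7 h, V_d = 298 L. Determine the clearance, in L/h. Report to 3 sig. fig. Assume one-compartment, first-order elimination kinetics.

k = ln2 / t½ = 0.693147 / 24.7 = 0.02806 h⁻¹
CL = k × Vd = 0.02806 × 298 = 8.362 L/h

8.36 L/h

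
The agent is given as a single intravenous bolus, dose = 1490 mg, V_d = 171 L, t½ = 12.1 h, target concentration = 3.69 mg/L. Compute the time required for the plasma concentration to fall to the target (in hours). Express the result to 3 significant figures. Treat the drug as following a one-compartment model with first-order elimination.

15.0 h

C₀ = Dose / Vd = 1490 / 171 = 8.713 mg/L
k = ln2 / t½ = 0.693147 / 12.1 = 0.05728 h⁻¹
t = ln(C₀ / C) / k = ln(8.713 / 3.69) / 0.05728
  = ln(2.361) / 0.05728 = 0.8591 / 0.05728 = 15.00 h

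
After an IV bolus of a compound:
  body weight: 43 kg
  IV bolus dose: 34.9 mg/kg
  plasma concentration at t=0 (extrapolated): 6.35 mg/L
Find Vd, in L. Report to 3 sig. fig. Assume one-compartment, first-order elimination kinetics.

Dose = 34.9 × 43 = 1501 mg
Vd = Dose / C₀ = 1501 / 6.35 = 236.4 L

236 L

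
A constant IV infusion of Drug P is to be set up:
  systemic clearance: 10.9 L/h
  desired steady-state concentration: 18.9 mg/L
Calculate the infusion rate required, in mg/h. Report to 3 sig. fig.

206 mg/h

At steady state, infusion rate R₀ = Css × CL = 18.9 × 10.90 = 206.0 mg/h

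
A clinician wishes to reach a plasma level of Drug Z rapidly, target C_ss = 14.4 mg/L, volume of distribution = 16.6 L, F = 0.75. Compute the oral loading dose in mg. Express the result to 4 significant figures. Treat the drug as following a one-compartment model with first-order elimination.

LD = Css × Vd / F = 14.4 × 16.6 / 0.75 = 318.7 mg

318.7 mg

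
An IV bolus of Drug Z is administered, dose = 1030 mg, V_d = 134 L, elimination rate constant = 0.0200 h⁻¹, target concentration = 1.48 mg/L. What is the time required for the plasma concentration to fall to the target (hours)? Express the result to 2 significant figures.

82 h

C₀ = Dose / Vd = 1030 / 134 = 7.687 mg/L
t = ln(C₀ / C) / k = ln(7.687 / 1.48) / 0.02000
  = ln(5.194) / 0.02000 = 1.648 / 0.02000 = 82.40 h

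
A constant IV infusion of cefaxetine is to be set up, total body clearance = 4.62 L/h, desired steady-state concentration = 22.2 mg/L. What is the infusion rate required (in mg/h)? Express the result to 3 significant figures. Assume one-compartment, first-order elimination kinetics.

At steady state, infusion rate R₀ = Css × CL = 22.2 × 4.620 = 102.6 mg/h

103 mg/h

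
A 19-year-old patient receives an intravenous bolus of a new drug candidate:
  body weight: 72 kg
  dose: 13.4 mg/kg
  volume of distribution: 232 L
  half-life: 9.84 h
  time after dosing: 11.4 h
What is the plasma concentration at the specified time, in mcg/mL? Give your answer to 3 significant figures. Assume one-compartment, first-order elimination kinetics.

1.86 mcg/mL

Total dose = 13.4 × 72 = 964.8 mg
C₀ = Dose / Vd = 964.8 / 232 = 4.159 mg/L
k = ln2 / t½ = 0.693147 / 9.84 = 0.07044 h⁻¹
C = C₀ · e^(−k·t) = 4.159 × e^(−0.07044 × 11.4)
  = 4.159 × 0.4480 = 1.863 mg/L
(1.863 mg/L = 1.863 mcg/mL)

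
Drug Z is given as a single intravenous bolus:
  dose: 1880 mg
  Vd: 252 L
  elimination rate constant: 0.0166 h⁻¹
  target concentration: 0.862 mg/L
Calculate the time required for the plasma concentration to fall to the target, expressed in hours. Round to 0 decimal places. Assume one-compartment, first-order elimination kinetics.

130 h

C₀ = Dose / Vd = 1880 / 252 = 7.460 mg/L
t = ln(C₀ / C) / k = ln(7.460 / 0.862) / 0.01660
  = ln(8.654) / 0.01660 = 2.158 / 0.01660 = 130.0 h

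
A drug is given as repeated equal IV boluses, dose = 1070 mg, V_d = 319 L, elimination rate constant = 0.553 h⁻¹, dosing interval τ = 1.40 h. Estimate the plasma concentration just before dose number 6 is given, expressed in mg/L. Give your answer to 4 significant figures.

C₀ per dose = Dose / Vd = 1070 / 319 = 3.354 mg/L
Fraction remaining after one interval: r = e^(−kτ) = e^(−0.5530 × 1.40) = 0.4611
Before dose 6, 5 doses have been given (aged 1τ, 2τ, 3τ, 4τ, 5τ).
C_trough = C₀ × (r + r² + … + r^5) = C₀ × r(1−r^5)/(1−r)
        = 3.354 × 0.4611 × (1 − 0.02084) / (1 − 0.4611) = 2.810 mg/L

2.810 mg/L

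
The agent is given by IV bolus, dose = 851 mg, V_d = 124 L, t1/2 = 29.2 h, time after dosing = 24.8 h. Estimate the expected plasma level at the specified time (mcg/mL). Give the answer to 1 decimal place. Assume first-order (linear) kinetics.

C₀ = Dose / Vd = 851.0 / 124 = 6.863 mg/L
k = ln2 / t½ = 0.693147 / 29.2 = 0.02374 h⁻¹
C = C₀ · e^(−k·t) = 6.863 × e^(−0.02374 × 24.8)
  = 6.863 × 0.5550 = 3.809 mg/L
(3.809 mg/L = 3.809 mcg/mL)

3.8 mcg/mL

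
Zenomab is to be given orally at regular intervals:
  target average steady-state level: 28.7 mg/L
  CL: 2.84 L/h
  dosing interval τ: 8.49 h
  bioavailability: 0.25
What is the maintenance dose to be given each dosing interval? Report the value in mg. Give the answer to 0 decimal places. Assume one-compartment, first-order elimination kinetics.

At steady state, F × (Dose/τ) = Css × CL.
Dose = Css × CL × τ / F = 28.7 × 2.840 × 8.49 / 0.25 = 2768 mg

2768 mg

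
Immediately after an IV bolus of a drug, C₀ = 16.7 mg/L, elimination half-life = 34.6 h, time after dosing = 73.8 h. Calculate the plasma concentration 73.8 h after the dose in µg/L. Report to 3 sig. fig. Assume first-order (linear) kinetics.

k = ln2 / t½ = 0.693147 / 34.6 = 0.02003 h⁻¹
C = C₀ · e^(−k·t) = 16.70 × e^(−0.02003 × 73.8)
  = 16.70 × 0.2280 = 3.808 mg/L
Convert: 3.808 mg/L × 1000 = 3808 µg/L

3810 µg/L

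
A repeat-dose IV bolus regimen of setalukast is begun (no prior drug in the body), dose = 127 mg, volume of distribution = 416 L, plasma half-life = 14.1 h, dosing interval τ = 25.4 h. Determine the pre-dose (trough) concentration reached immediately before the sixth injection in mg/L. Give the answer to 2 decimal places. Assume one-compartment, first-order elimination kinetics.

C₀ per dose = Dose / Vd = 127 / 416 = 0.3053 mg/L
k = ln2 / t½ = 0.693147 / 14.1 = 0.04916 h⁻¹
Fraction remaining after one interval: r = e^(−kτ) = e^(−0.04916 × 25.4) = 0.2869
Before dose 6, 5 doses have been given (aged 1τ, 2τ, 3τ, 4τ, 5τ).
C_trough = C₀ × (r + r² + … + r^5) = C₀ × r(1−r^5)/(1−r)
        = 0.3053 × 0.2869 × (1 − 0.001944) / (1 − 0.2869) = 0.1226 mg/L

0.12 mg/L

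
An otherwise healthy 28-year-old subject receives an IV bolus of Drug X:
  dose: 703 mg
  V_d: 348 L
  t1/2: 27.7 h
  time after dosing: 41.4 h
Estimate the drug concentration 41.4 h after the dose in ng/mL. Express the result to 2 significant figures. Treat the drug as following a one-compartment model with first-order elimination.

720 ng/mL

C₀ = Dose / Vd = 703.0 / 348 = 2.020 mg/L
k = ln2 / t½ = 0.693147 / 27.7 = 0.02502 h⁻¹
C = C₀ · e^(−k·t) = 2.020 × e^(−0.02502 × 41.4)
  = 2.020 × 0.3549 = 0.7169 mg/L
Convert: 0.7169 mg/L × 1000 = 716.9 ng/mL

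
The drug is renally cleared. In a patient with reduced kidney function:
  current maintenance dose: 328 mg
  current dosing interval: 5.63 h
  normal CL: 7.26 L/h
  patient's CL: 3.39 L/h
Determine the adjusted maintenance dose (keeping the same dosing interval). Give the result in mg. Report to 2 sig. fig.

150 mg

To keep the same average steady-state level, dosing rate must scale with clearance.
CL ratio = 3.39 / 7.26 = 0.4669
New dose (same interval) = 328 × 0.4669 = 153.1 mg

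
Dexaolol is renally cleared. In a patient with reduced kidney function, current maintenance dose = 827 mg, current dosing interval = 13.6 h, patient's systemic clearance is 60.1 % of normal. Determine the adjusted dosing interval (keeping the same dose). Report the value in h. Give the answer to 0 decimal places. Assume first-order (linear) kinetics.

To keep the same average steady-state level, dosing rate must scale with clearance.
CL ratio = 60.1 / 100 = 0.6010
New interval (same dose) = 13.6 / 0.6010 = 22.63 h

23 h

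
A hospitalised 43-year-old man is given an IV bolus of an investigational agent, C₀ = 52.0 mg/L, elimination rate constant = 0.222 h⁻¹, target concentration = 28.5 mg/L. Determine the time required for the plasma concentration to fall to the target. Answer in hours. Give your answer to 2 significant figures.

t = ln(C₀ / C) / k = ln(52.00 / 28.5) / 0.2220
  = ln(1.825) / 0.2220 = 0.6016 / 0.2220 = 2.710 h

2.7 h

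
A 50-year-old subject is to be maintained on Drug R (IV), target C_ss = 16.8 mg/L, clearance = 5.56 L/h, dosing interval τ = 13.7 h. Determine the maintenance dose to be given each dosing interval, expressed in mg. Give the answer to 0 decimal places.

At steady state, Dose/τ = Css × CL.
Dose = Css × CL × τ = 16.8 × 5.560 × 13.7 = 1280 mg

1280 mg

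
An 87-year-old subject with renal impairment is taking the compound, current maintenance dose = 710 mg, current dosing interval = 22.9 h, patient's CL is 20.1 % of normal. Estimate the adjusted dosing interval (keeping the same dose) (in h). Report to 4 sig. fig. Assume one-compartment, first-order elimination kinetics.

113.9 h

To keep the same average steady-state level, dosing rate must scale with clearance.
CL ratio = 20.1 / 100 = 0.2010
New interval (same dose) = 22.9 / 0.2010 = 113.9 h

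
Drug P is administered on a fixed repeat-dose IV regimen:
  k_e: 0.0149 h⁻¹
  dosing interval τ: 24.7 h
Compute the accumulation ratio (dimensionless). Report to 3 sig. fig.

3.25

e^(−kτ) = e^(−0.01490 × 24.7) = 0.6921
Accumulation ratio R = 1 / (1 − e^(−kτ)) = 1 / (1 − 0.6921) = 3.248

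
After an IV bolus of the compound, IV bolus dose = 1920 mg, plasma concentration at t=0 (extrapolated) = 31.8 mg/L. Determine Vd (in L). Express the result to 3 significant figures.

Vd = Dose / C₀ = 1920 / 31.8 = 60.38 L

60.4 L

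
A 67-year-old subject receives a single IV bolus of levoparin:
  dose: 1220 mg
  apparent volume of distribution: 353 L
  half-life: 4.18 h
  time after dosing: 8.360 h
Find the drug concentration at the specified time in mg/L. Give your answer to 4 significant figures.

0.8640 mg/L

C₀ = Dose / Vd = 1220 / 353 = 3.456 mg/L
k = ln2 / t½ = 0.693147 / 4.18 = 0.1658 h⁻¹
t / t½ = 8.360 / 4.18 = 2 half-lives
C = C₀ × (1/2)^2 = 3.456 × 0.2500 = 0.8640 mg/L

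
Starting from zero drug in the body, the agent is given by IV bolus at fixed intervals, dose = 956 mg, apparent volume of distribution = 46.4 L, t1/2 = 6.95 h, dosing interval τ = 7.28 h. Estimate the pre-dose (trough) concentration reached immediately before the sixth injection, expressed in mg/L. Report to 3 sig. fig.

C₀ per dose = Dose / Vd = 956 / 46.4 = 20.60 mg/L
k = ln2 / t½ = 0.693147 / 6.95 = 0.09973 h⁻¹
Fraction remaining after one interval: r = e^(−kτ) = e^(−0.09973 × 7.28) = 0.4838
Before dose 6, 5 doses have been given (aged 1τ, 2τ, 3τ, 4τ, 5τ).
C_trough = C₀ × (r + r² + … + r^5) = C₀ × r(1−r^5)/(1−r)
        = 20.60 × 0.4838 × (1 − 0.02651) / (1 − 0.4838) = 18.80 mg/L

18.8 mg/L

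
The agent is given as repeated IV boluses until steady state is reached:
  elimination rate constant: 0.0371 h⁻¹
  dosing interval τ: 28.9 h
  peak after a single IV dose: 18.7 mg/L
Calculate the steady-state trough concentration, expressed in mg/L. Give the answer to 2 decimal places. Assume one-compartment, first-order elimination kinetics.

e^(−kτ) = e^(−0.03710 × 28.9) = 0.3423
Accumulation ratio R = 1 / (1 − e^(−kτ)) = 1 / (1 − 0.3423) = 1.520
Steady-state trough = C₀ × R × e^(−kτ) = 18.7 × 1.520 × 0.3423 = 9.730 mg/L

9.73 mg/L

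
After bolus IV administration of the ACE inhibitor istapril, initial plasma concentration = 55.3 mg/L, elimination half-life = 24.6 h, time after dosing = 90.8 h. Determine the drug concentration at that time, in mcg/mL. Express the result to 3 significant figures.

k = ln2 / t½ = 0.693147 / 24.6 = 0.02818 h⁻¹
C = C₀ · e^(−k·t) = 55.30 × e^(−0.02818 × 90.8)
  = 55.30 × 0.07740 = 4.280 mg/L
(4.280 mg/L = 4.280 mcg/mL)

4.28 mcg/mL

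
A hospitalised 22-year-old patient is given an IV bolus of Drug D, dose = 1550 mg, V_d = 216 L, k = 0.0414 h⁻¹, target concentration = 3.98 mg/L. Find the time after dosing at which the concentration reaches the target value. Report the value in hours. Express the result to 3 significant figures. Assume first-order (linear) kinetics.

C₀ = Dose / Vd = 1550 / 216 = 7.176 mg/L
t = ln(C₀ / C) / k = ln(7.176 / 3.98) / 0.04140
  = ln(1.803) / 0.04140 = 0.5895 / 0.04140 = 14.24 h

14.2 h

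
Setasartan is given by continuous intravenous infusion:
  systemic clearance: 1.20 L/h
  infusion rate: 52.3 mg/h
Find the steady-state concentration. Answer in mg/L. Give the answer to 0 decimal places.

44 mg/L

At steady state Css = R₀ / CL = 52.3 / 1.200 = 43.58 mg/L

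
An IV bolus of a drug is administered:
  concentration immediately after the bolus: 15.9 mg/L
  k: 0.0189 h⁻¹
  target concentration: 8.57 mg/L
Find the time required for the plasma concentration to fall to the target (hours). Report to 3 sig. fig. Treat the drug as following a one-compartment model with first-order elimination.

t = ln(C₀ / C) / k = ln(15.90 / 8.57) / 0.01890
  = ln(1.855) / 0.01890 = 0.6179 / 0.01890 = 32.69 h

32.7 h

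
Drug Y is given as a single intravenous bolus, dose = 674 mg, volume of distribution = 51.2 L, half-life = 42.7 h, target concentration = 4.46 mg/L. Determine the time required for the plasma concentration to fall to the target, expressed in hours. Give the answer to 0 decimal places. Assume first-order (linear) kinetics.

67 h

C₀ = Dose / Vd = 674.0 / 51.2 = 13.16 mg/L
k = ln2 / t½ = 0.693147 / 42.7 = 0.01623 h⁻¹
t = ln(C₀ / C) / k = ln(13.16 / 4.46) / 0.01623
  = ln(2.951) / 0.01623 = 1.082 / 0.01623 = 66.67 h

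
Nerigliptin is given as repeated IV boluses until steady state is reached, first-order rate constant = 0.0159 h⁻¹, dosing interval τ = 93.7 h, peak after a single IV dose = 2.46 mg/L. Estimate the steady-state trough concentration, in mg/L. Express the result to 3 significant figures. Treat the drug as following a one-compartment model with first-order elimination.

0.716 mg/L

e^(−kτ) = e^(−0.01590 × 93.7) = 0.2254
Accumulation ratio R = 1 / (1 − e^(−kτ)) = 1 / (1 − 0.2254) = 1.291
Steady-state trough = C₀ × R × e^(−kτ) = 2.46 × 1.291 × 0.2254 = 0.7158 mg/L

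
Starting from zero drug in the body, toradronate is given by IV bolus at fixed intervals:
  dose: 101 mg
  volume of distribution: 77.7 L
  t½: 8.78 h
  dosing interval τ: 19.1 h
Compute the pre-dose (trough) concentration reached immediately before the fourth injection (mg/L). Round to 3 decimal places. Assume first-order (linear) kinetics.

0.366 mg/L

C₀ per dose = Dose / Vd = 101 / 77.7 = 1.300 mg/L
k = ln2 / t½ = 0.693147 / 8.78 = 0.07895 h⁻¹
Fraction remaining after one interval: r = e^(−kτ) = e^(−0.07895 × 19.1) = 0.2214
Before dose 4, 3 doses have been given (aged 1τ, 2τ, 3τ).
C_trough = C₀ × (r + r² + … + r^3) = C₀ × r(1−r^3)/(1−r)
        = 1.300 × 0.2214 × (1 − 0.01085) / (1 − 0.2214) = 0.3657 mg/L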